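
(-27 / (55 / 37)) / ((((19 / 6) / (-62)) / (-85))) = -6317676 / 209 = -30228.11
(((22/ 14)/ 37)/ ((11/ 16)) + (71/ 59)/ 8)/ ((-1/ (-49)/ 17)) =176.76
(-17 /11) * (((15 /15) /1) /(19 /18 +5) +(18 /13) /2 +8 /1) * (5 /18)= -96985 /25506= -3.80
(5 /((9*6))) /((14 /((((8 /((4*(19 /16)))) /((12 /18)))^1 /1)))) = 20 /1197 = 0.02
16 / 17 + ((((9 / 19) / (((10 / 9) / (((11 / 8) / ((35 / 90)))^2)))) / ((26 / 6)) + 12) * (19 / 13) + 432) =10187235451 / 22524320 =452.28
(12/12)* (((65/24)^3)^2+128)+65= 112301764993/191102976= 587.65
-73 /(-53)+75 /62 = 8501 /3286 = 2.59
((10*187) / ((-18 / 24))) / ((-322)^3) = 935 / 12519843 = 0.00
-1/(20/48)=-12/5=-2.40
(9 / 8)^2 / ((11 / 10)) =405 / 352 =1.15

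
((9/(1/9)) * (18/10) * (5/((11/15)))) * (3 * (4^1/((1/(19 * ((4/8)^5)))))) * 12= 1869885/22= 84994.77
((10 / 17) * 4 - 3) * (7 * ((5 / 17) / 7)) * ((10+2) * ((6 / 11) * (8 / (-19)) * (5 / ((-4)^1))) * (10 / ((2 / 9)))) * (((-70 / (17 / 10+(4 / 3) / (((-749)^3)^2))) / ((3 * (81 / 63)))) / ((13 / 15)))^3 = 485648690525819361955979141344896709129299233087590438986750000000000 / 8807745303637495210463443648087593718900062959745220348766032117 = 55138.82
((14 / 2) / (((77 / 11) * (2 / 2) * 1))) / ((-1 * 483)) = -1 / 483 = -0.00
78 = 78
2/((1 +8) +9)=1/9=0.11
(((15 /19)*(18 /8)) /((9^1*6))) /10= 1 /304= 0.00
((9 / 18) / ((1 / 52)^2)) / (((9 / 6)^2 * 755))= 5408 / 6795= 0.80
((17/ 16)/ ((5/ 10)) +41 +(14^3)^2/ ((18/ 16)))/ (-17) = -481893409/ 1224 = -393703.77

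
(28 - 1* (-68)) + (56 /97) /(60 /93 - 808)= 58264750 /606929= 96.00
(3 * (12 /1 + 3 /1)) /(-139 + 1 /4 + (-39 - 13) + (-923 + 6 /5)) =-300 /7417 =-0.04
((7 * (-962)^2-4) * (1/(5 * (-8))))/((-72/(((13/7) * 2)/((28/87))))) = 101760217/3920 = 25959.24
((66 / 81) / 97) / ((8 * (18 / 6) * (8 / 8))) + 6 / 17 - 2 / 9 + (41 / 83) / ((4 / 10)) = 60575531 / 44344908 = 1.37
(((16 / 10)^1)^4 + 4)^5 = 12485422259490046976 / 95367431640625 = 130919.14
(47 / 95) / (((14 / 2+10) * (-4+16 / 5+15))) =47 / 22933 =0.00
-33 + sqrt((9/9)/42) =-33 + sqrt(42)/42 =-32.85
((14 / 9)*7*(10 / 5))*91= 17836 / 9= 1981.78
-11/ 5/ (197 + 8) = -11/ 1025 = -0.01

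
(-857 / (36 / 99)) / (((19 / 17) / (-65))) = 10416835 / 76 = 137063.62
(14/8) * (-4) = -7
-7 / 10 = -0.70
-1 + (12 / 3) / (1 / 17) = 67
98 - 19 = 79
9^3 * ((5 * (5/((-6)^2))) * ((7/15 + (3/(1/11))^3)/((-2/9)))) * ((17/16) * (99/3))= -183716372565/64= -2870568321.33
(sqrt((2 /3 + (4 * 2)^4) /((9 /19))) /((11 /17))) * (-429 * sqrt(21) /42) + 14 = -6713.36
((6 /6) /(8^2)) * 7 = 7 /64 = 0.11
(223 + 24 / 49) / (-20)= -10951 / 980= -11.17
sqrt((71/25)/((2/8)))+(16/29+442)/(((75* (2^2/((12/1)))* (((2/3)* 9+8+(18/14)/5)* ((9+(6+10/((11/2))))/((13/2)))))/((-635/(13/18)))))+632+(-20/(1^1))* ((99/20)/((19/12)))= 2* sqrt(71)/5+7505470394/50865565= 150.93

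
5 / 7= 0.71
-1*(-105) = 105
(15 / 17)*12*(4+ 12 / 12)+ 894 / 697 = 37794 / 697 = 54.22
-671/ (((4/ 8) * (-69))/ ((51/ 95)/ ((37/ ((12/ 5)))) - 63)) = -495024882/ 404225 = -1224.63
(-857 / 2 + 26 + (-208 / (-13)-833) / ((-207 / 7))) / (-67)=155197 / 27738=5.60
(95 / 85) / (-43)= -19 / 731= -0.03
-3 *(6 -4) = -6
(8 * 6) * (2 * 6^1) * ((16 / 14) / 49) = 4608 / 343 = 13.43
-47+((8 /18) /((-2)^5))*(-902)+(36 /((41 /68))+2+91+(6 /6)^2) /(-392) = -630382 /18081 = -34.86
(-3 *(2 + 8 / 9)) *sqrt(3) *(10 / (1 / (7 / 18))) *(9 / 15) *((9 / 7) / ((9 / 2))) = -52 *sqrt(3) / 9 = -10.01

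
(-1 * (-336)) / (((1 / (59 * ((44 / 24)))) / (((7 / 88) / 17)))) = 2891 / 17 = 170.06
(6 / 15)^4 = 16 / 625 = 0.03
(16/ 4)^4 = 256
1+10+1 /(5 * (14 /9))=779 /70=11.13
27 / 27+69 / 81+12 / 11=874 / 297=2.94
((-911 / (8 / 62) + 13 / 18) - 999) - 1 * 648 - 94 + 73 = -314191 / 36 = -8727.53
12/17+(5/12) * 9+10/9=5.57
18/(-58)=-0.31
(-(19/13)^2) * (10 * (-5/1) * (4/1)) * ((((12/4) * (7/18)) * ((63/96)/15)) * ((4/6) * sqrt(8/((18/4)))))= 88445/4563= 19.38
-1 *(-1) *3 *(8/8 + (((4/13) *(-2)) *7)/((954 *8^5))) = 50798585/16932864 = 3.00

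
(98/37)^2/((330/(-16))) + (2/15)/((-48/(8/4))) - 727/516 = -51127811/29139165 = -1.75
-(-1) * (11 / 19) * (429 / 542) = 4719 / 10298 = 0.46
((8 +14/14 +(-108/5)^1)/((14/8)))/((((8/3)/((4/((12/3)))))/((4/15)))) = -18/25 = -0.72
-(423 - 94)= -329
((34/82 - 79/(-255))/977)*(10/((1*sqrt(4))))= 7574/2042907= 0.00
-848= -848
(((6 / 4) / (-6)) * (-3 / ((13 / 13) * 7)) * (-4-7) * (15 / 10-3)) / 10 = 99 / 560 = 0.18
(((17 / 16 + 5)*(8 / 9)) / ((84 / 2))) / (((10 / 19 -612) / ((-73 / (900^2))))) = 134539 / 7114398480000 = 0.00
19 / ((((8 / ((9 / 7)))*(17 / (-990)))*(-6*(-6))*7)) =-9405 / 13328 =-0.71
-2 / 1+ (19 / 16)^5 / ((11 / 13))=9120615 / 11534336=0.79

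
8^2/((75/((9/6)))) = 32/25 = 1.28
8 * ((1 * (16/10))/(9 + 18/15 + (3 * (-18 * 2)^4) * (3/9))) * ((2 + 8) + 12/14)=4864/58786917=0.00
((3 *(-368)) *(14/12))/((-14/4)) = 368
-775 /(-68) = 775 /68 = 11.40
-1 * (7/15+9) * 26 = -3692/15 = -246.13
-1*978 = -978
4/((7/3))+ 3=33/7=4.71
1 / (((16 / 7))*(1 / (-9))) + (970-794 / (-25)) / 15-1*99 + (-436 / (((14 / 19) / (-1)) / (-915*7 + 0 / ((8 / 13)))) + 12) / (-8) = 947407193 / 2000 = 473703.60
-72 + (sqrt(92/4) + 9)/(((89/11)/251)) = 2761 * sqrt(23)/89 + 18441/89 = 355.98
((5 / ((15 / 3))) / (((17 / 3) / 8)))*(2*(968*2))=92928 / 17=5466.35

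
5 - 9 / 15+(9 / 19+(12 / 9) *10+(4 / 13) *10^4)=11467457 / 3705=3095.13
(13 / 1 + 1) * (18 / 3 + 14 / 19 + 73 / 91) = 26070 / 247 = 105.55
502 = 502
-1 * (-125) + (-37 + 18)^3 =-6734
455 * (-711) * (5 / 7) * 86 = -19872450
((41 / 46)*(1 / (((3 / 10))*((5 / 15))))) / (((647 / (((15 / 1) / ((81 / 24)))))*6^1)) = 4100 / 401787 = 0.01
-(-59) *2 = 118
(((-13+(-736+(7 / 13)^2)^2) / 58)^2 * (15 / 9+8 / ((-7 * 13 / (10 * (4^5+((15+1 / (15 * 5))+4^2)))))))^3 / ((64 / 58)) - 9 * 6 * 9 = -498125425640862375007888698000879038288084514889965324017490163298302285024 / 1048732277651652210342993479139948847064875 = -474978634925090131171061500000000.00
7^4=2401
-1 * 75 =-75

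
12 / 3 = 4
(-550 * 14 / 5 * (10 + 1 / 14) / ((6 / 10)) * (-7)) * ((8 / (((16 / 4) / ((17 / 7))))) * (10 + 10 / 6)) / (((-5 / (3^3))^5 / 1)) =-1177050407148 / 25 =-47082016285.92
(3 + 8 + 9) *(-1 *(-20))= 400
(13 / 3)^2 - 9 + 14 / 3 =130 / 9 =14.44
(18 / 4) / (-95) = -9 / 190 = -0.05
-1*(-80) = 80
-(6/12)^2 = -0.25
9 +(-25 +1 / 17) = -271 / 17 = -15.94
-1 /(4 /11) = -11 /4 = -2.75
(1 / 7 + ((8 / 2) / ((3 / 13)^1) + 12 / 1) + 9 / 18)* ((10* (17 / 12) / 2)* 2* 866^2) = 20064135335 / 63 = 318478338.65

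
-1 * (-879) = 879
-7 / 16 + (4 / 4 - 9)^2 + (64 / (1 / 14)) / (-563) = 558235 / 9008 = 61.97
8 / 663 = 0.01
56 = 56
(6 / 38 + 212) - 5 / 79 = 318354 / 1501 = 212.09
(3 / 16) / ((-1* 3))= -1 / 16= -0.06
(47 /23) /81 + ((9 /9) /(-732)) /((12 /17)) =42353 /1818288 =0.02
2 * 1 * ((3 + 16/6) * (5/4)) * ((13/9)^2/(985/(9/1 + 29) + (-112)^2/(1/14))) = 272935/1621877499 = 0.00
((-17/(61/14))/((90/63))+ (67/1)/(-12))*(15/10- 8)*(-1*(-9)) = 1186809/2440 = 486.40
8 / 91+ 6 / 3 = 190 / 91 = 2.09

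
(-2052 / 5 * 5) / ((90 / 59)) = -6726 / 5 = -1345.20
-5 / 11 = -0.45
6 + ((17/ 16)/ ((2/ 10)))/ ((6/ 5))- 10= 41/ 96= 0.43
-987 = -987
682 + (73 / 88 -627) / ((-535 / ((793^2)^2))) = 21790540055838063 / 47080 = 462840697872.52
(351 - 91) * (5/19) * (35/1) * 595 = 1424868.42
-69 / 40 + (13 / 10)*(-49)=-2617 / 40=-65.42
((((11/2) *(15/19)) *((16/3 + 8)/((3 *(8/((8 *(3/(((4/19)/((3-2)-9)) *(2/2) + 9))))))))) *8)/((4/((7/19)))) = 4.75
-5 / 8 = -0.62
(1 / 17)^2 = 1 / 289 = 0.00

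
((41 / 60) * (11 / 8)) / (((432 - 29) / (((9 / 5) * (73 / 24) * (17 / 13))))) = 559691 / 33529600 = 0.02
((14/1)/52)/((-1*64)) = -7/1664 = -0.00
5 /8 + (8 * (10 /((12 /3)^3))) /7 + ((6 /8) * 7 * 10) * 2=5925 /56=105.80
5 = 5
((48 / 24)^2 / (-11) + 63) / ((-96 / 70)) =-24115 / 528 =-45.67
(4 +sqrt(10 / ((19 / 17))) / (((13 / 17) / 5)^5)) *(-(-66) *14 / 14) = 264 +292845506250 *sqrt(3230) / 7054567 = 2359489.55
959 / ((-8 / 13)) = -12467 / 8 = -1558.38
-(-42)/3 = 14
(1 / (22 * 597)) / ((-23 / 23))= -1 / 13134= -0.00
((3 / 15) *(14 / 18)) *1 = 7 / 45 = 0.16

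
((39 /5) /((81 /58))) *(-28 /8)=-2639 /135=-19.55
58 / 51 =1.14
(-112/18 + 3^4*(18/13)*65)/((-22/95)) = -3113815/99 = -31452.68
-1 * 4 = -4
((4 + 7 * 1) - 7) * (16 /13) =64 /13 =4.92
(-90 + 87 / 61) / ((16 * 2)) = -5403 / 1952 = -2.77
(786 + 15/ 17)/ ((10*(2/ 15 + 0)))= 40131/ 68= 590.16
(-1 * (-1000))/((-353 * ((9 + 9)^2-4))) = -25/2824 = -0.01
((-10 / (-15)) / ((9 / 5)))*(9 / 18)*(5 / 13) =25 / 351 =0.07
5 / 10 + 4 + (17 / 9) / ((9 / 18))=149 / 18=8.28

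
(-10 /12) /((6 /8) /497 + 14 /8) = -2485 /5223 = -0.48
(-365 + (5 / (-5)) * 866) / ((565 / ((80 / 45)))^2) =-315136 / 25857225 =-0.01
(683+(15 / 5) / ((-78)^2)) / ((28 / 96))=395750 / 169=2341.72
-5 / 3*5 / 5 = -5 / 3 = -1.67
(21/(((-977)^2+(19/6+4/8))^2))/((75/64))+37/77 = 1896294748248541/3946343124571925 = 0.48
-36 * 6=-216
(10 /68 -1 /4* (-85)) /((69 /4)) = 485 /391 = 1.24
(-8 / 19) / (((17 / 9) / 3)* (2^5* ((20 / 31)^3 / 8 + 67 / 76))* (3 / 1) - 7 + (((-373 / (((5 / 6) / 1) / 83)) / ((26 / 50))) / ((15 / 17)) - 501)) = 13942188 / 2696114451557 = 0.00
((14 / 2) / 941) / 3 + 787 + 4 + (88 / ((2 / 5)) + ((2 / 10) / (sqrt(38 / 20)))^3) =2 * sqrt(190) / 9025 + 2854060 / 2823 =1011.01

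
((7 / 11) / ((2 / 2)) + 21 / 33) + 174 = 1928 / 11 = 175.27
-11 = -11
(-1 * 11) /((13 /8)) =-88 /13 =-6.77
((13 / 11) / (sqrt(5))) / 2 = 13 * sqrt(5) / 110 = 0.26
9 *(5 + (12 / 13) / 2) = 639 / 13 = 49.15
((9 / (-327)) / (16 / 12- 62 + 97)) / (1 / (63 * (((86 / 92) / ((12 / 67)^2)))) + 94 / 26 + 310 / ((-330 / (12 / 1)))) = 1738980243 / 17577306325867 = 0.00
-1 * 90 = -90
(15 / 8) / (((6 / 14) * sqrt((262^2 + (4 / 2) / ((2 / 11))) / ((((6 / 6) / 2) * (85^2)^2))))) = 50575 * sqrt(137310) / 219696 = 85.30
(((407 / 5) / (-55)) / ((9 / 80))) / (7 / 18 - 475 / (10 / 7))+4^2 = 239712 / 14945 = 16.04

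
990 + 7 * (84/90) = 14948/15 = 996.53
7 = 7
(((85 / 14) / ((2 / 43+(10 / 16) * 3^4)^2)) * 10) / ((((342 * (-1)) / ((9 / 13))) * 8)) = -3143300 / 525338946769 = -0.00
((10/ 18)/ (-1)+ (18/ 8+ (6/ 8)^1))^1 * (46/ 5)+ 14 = 1642/ 45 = 36.49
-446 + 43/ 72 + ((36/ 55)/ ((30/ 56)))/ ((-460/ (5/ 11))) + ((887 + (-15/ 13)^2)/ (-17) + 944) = 6423745734421/ 14392006200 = 446.34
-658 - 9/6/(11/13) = -659.77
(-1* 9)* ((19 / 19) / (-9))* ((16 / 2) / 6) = 4 / 3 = 1.33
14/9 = 1.56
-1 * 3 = -3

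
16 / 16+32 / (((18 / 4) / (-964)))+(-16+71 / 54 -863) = -417517 / 54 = -7731.80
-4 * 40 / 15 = -32 / 3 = -10.67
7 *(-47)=-329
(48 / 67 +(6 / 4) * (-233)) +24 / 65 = -3034689 / 8710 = -348.41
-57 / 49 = -1.16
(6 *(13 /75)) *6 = 156 /25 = 6.24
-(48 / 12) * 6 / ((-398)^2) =-6 / 39601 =-0.00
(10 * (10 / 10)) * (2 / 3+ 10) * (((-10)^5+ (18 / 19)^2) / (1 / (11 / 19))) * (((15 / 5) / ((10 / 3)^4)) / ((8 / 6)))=-96494433948 / 857375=-112546.36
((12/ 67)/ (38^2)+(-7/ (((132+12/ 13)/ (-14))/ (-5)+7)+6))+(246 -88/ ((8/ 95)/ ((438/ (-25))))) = 9088008275486/ 489665815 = 18559.61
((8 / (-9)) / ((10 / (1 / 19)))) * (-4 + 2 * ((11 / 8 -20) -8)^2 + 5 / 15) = -1429 / 216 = -6.62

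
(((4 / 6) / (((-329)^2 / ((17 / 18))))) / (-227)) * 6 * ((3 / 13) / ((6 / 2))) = -34 / 2874772719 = -0.00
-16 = -16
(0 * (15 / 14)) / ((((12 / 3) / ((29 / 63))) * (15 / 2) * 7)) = 0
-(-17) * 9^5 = 1003833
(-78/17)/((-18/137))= 1781/51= 34.92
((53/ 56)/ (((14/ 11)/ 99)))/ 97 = 57717/ 76048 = 0.76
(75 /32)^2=5625 /1024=5.49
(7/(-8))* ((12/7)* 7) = -21/2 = -10.50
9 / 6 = 3 / 2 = 1.50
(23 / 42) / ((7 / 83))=1909 / 294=6.49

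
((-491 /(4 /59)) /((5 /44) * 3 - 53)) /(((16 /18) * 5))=2867931 /92680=30.94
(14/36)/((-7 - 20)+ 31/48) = -56/3795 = -0.01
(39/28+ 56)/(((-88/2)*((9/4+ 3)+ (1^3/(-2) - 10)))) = 1607/6468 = 0.25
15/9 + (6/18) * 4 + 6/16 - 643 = -5117/8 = -639.62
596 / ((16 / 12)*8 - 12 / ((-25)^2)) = 279375 / 4991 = 55.98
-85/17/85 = -1/17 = -0.06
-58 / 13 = -4.46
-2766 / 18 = -461 / 3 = -153.67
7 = 7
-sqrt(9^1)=-3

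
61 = 61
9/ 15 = 3/ 5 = 0.60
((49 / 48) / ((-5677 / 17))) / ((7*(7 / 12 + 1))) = -17 / 61636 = -0.00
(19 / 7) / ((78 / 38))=361 / 273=1.32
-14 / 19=-0.74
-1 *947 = -947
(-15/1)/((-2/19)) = 142.50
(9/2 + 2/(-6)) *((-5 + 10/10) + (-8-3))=-125/2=-62.50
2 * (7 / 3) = 14 / 3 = 4.67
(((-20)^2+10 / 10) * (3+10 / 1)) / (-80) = -5213 / 80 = -65.16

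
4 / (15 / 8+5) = 32 / 55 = 0.58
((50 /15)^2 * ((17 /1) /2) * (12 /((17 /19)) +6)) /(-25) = -220 /3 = -73.33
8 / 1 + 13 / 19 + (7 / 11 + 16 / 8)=2366 / 209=11.32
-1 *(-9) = 9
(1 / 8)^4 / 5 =1 / 20480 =0.00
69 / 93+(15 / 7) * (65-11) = 116.46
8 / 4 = 2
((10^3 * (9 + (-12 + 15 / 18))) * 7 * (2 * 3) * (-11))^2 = 1002001000000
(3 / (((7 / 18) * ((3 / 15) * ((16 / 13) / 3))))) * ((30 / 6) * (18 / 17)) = 236925 / 476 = 497.74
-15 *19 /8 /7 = -285 /56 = -5.09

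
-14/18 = -7/9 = -0.78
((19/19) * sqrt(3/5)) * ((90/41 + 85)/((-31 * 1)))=-715 * sqrt(15)/1271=-2.18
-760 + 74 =-686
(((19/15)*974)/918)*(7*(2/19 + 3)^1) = 201131/6885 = 29.21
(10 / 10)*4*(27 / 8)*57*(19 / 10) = 1462.05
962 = 962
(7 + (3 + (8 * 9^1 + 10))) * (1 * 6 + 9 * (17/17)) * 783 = 1080540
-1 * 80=-80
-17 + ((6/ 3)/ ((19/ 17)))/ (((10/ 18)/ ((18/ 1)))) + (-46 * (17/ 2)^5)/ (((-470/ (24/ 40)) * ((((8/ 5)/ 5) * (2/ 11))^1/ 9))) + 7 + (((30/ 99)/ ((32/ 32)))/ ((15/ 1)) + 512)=91346241068323/ 226321920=403611.99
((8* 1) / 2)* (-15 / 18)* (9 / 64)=-15 / 32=-0.47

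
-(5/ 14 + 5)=-75/ 14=-5.36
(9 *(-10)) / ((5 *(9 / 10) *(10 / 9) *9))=-2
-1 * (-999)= 999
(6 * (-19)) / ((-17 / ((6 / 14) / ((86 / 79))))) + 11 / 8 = 164359 / 40936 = 4.02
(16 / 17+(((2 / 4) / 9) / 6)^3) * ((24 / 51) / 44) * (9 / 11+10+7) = 987615041 / 5506358616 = 0.18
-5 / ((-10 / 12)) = 6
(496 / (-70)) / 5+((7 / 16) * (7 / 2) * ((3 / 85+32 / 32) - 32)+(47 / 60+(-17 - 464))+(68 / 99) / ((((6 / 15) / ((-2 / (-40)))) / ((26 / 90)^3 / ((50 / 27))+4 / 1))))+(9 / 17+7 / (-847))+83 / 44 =-11509304099267 / 21868481250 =-526.30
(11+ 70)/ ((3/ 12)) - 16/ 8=322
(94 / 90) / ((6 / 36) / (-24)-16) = -752 / 11525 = -0.07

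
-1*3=-3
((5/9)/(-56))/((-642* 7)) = 5/2264976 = 0.00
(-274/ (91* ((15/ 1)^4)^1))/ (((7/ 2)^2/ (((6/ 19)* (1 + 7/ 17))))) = -17536/ 8101445625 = -0.00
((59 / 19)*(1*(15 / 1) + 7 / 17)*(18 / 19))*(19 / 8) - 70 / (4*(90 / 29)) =1186529 / 11628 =102.04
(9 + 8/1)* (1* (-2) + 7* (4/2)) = 204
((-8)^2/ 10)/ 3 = 32/ 15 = 2.13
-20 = -20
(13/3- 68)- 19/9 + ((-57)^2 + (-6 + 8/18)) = 9533/3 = 3177.67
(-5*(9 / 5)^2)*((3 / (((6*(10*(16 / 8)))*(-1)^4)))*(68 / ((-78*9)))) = 51 / 1300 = 0.04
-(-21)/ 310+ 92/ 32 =3649/ 1240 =2.94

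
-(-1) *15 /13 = 15 /13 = 1.15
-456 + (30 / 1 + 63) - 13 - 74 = -450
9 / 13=0.69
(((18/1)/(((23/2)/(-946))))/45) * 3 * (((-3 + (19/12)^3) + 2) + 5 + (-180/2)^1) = 2915099/360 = 8097.50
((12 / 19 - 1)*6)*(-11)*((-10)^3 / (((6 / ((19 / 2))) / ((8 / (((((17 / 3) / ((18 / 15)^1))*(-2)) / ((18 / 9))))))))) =1108800 / 17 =65223.53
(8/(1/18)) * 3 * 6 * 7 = 18144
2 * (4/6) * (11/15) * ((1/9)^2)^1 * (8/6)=0.02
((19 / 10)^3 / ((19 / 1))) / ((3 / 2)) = 361 / 1500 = 0.24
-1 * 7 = -7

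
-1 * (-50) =50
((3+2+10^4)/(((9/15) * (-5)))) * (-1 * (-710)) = -2367850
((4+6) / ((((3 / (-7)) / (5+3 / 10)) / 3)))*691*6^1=-1538166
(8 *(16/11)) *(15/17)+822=155634/187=832.27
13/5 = 2.60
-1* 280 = -280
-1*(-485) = 485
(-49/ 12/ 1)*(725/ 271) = -35525/ 3252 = -10.92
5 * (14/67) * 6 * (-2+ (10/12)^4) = -68845/7236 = -9.51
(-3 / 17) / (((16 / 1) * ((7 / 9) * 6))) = -9 / 3808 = -0.00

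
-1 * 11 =-11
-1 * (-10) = 10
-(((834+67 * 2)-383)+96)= -681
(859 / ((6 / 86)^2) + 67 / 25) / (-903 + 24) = -200.77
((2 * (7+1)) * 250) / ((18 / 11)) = 22000 / 9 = 2444.44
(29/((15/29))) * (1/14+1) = 841/14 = 60.07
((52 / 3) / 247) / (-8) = -1 / 114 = -0.01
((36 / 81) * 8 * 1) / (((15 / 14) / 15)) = 448 / 9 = 49.78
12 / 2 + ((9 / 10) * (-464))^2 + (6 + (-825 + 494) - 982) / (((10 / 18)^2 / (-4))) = 191334.48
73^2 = 5329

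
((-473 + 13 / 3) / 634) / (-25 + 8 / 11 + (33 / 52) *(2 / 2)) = 402116 / 12858471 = 0.03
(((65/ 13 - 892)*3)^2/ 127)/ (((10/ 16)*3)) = 18882456/ 635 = 29736.15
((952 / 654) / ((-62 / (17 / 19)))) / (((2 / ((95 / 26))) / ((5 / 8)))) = -50575 / 2108496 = -0.02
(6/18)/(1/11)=11/3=3.67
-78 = -78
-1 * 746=-746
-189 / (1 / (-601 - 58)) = 124551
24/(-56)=-3/7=-0.43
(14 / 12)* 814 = 2849 / 3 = 949.67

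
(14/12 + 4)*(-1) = -31/6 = -5.17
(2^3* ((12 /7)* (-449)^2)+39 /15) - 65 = 96766296 /35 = 2764751.31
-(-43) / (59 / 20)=860 / 59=14.58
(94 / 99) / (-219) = -94 / 21681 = -0.00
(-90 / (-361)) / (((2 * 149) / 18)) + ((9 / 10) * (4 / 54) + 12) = 9747959 / 806835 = 12.08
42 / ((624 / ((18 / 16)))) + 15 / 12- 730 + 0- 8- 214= -790961 / 832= -950.67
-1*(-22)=22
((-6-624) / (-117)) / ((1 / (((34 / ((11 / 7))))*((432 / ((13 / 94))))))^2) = 6538455238533120 / 265837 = 24595730611.36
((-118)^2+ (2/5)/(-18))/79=626579/3555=176.25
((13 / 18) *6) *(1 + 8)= 39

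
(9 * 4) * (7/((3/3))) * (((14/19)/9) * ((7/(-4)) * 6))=-4116/19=-216.63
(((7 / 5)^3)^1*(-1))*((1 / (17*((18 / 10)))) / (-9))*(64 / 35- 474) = -809774 / 172125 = -4.70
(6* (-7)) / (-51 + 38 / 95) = 210 / 253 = 0.83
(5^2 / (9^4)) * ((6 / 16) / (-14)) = -25 / 244944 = -0.00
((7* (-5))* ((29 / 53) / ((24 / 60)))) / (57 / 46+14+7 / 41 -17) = 4785725 / 158947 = 30.11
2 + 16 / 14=22 / 7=3.14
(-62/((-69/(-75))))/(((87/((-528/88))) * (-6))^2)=-1550/174087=-0.01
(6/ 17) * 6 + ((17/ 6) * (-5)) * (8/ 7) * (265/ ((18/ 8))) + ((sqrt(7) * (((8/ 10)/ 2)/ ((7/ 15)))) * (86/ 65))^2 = -25734771596/ 13574925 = -1895.76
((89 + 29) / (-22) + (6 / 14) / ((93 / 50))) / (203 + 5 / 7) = -0.03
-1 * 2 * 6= -12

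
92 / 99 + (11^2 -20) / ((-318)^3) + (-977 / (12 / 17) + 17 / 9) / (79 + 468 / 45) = -255299198095 / 17568677016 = -14.53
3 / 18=1 / 6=0.17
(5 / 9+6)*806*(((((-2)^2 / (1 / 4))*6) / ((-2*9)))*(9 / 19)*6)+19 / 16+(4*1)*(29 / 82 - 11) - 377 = -1003468479 / 12464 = -80509.35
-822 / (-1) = 822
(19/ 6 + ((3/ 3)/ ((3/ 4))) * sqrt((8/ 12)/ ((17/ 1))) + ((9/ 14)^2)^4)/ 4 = sqrt(102)/ 153 + 14149136195/ 17709468672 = 0.86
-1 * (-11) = 11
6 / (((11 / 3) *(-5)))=-18 / 55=-0.33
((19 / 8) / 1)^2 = 5.64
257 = 257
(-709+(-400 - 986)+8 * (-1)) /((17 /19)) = -39957 /17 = -2350.41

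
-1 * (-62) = 62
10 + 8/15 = 158/15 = 10.53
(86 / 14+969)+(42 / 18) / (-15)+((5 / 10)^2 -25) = 1197299 / 1260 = 950.24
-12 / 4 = -3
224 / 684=56 / 171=0.33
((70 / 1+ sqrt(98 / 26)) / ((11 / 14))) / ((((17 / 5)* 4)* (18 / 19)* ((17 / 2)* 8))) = 4655* sqrt(13) / 5951088+ 23275 / 228888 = 0.10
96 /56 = 12 /7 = 1.71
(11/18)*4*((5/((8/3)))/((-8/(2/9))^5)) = -55/725594112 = -0.00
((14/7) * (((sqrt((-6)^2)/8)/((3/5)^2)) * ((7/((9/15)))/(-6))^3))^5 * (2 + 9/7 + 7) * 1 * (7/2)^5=-3397135491780383288860321044921875/23316389970546096340992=-145697318327.23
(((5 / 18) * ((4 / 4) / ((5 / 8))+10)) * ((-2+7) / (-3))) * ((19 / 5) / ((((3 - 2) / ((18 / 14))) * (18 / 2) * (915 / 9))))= -551 / 19215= -0.03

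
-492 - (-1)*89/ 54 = -26479/ 54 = -490.35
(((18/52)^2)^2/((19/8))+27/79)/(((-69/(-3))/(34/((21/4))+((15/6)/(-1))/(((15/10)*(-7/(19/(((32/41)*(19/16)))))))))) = 4741682895/27608319284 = 0.17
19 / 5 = 3.80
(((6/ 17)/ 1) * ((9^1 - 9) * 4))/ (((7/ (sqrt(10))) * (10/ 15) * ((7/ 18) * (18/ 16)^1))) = 0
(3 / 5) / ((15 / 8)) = 0.32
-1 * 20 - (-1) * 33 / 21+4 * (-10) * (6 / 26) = -2517 / 91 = -27.66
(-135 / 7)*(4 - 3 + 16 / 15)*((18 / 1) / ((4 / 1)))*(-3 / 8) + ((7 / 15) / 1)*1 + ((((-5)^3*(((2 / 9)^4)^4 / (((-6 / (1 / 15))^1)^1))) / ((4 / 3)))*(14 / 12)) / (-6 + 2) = 632504352202020499417 / 9339221751813278640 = 67.73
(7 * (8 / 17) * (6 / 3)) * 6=672 / 17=39.53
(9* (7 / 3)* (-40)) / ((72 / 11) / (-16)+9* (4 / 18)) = -528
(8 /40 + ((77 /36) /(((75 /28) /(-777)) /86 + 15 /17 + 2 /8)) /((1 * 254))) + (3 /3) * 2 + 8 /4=288672521438 /68610066615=4.21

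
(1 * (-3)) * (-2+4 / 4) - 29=-26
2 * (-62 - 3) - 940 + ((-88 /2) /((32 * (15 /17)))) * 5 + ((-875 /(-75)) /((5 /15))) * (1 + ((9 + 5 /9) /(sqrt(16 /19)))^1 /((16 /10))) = -25027 /24 + 7525 * sqrt(19) /144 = -815.01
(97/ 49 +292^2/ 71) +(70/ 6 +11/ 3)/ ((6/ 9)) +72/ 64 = 34150031/ 27832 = 1227.01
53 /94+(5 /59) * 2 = 0.73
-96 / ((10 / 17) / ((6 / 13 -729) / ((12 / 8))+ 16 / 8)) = 5131008 / 65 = 78938.58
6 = 6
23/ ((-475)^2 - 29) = 0.00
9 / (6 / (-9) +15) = 27 / 43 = 0.63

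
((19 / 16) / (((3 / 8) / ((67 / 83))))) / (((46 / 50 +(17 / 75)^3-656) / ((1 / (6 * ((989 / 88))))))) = -656390625 / 11342656969847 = -0.00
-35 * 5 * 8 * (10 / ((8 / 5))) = -8750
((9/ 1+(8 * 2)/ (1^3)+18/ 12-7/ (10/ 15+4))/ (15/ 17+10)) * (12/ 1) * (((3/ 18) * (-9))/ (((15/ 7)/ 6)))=-4284/ 37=-115.78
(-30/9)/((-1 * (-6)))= -5/9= -0.56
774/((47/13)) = 10062/47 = 214.09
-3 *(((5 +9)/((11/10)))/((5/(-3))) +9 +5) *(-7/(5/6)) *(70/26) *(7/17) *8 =3457440/2431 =1422.23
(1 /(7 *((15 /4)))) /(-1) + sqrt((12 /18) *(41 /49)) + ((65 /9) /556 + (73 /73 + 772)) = sqrt(246) /21 + 135378823 /175140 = 773.72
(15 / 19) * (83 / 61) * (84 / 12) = 8715 / 1159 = 7.52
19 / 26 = 0.73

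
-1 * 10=-10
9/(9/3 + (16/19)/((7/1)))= 1197/415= 2.88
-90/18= -5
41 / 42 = 0.98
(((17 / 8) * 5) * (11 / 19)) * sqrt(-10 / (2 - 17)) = 935 * sqrt(6) / 456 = 5.02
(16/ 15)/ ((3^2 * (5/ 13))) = 208/ 675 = 0.31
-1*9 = -9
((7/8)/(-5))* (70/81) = -49/324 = -0.15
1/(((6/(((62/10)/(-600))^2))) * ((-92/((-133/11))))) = 127813/54648000000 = 0.00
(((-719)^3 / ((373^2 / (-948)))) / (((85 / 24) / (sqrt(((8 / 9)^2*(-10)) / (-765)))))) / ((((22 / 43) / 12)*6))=323237830585088*sqrt(34) / 6634366365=284094.08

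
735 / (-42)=-35 / 2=-17.50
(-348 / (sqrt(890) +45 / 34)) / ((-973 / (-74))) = 7880112 / 199818199 - 29769312* sqrt(890) / 999090995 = -0.85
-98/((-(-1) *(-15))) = 98/15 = 6.53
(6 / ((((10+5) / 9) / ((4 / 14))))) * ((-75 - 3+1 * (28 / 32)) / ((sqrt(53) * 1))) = -5553 * sqrt(53) / 3710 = -10.90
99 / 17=5.82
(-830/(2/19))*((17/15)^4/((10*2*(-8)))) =131712617/1620000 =81.30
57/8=7.12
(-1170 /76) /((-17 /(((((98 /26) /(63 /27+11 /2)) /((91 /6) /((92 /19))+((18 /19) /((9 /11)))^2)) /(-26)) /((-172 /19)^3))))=59483065635 /11777616688518928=0.00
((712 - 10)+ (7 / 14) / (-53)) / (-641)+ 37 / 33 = 58439 / 2242218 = 0.03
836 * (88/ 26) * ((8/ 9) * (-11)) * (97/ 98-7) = 953294144/ 5733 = 166281.90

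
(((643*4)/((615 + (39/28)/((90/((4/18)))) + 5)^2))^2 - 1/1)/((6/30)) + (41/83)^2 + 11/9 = -6609255089539846036131298319017/1870433566515725263305693407361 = -3.53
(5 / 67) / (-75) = -1 / 1005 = -0.00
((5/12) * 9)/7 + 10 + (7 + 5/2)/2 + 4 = 135/7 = 19.29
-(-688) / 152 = 86 / 19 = 4.53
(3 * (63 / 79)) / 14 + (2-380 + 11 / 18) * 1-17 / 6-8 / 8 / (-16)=-4322753 / 11376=-379.99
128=128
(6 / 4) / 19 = 3 / 38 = 0.08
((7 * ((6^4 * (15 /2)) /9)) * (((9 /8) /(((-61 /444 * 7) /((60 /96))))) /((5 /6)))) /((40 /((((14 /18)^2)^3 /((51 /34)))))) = -4353013 /177876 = -24.47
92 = 92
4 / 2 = 2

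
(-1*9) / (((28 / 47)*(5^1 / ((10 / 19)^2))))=-2115 / 2527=-0.84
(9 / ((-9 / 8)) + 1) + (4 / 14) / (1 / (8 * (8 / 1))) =11.29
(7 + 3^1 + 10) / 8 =5 / 2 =2.50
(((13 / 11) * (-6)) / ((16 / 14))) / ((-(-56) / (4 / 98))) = -39 / 8624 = -0.00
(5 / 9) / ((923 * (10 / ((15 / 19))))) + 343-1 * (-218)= 59029547 / 105222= 561.00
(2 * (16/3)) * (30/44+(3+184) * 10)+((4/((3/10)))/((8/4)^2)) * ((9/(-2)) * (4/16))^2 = 21075815/1056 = 19958.16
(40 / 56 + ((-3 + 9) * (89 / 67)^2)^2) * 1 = 15911800337 / 141057847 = 112.80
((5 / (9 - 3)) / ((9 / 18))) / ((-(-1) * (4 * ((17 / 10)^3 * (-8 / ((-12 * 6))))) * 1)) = 3750 / 4913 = 0.76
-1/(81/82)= -82/81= -1.01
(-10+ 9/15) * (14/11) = -658/55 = -11.96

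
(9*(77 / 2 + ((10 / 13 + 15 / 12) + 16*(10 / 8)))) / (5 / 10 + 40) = 1049 / 78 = 13.45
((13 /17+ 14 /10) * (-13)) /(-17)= 2392 /1445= 1.66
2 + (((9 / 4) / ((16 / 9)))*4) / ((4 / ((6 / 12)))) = 337 / 128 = 2.63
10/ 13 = 0.77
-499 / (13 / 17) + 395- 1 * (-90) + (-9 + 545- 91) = 3607 / 13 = 277.46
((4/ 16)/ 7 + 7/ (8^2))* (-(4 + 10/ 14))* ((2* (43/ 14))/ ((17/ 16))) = -92235/ 23324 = -3.95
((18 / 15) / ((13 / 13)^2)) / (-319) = -6 / 1595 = -0.00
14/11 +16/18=214/99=2.16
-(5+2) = -7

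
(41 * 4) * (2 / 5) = 328 / 5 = 65.60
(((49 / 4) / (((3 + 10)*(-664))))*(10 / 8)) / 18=-0.00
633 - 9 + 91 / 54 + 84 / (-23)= 772565 / 1242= 622.03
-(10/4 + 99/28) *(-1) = 169/28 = 6.04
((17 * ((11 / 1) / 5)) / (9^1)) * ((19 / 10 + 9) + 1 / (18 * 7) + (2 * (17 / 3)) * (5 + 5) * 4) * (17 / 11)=42262204 / 14175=2981.46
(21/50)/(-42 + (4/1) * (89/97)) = -2037/185900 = -0.01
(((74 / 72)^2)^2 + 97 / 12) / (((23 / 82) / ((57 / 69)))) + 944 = 431416333211 / 444258432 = 971.09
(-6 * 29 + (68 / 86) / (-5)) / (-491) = 37444 / 105565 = 0.35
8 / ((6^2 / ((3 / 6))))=0.11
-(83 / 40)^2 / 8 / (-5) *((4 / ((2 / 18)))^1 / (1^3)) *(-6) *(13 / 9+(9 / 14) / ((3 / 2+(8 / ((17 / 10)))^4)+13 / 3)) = -117029315810499 / 3481565290000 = -33.61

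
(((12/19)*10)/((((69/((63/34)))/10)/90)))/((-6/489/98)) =-9057258000/7429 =-1219175.93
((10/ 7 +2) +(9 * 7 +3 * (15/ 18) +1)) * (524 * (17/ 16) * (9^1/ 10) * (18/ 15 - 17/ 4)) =-1196947917/ 11200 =-106870.35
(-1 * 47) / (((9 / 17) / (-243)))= 21573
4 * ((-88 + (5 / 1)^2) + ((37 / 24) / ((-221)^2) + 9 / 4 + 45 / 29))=-2012345809 / 8498334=-236.79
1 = 1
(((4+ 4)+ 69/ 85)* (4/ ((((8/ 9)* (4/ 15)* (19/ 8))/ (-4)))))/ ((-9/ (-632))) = -5680416/ 323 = -17586.43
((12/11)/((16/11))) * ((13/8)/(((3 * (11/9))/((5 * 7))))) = 11.63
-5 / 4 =-1.25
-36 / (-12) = 3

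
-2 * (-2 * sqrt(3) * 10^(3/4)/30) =2 * 10^(3/4) * sqrt(3)/15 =1.30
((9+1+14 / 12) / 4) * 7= 469 / 24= 19.54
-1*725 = -725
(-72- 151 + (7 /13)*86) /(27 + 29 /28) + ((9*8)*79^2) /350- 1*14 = 451312206 /357175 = 1263.56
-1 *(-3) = 3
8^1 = 8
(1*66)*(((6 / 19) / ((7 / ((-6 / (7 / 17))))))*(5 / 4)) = -50490 / 931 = -54.23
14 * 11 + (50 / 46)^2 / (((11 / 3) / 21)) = 935501 / 5819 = 160.77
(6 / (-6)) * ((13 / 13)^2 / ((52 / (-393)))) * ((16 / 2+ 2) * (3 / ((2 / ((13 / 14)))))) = 5895 / 56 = 105.27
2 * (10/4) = 5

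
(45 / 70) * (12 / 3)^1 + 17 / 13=353 / 91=3.88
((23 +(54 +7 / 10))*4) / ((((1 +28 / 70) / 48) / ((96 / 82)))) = 511488 / 41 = 12475.32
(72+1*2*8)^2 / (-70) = -3872 / 35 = -110.63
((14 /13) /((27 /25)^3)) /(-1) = -218750 /255879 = -0.85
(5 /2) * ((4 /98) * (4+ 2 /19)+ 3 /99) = 30395 /61446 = 0.49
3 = 3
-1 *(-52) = 52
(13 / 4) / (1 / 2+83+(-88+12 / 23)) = -299 / 366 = -0.82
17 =17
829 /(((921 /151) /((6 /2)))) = 125179 /307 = 407.75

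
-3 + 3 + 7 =7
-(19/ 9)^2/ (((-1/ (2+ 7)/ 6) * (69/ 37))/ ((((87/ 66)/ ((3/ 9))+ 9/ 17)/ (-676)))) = -574351/ 670956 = -0.86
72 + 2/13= 938/13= 72.15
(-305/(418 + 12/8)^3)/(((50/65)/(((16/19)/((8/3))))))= -19032/11221204661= -0.00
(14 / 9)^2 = 2.42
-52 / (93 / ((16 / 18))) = -416 / 837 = -0.50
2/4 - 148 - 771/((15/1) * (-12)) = -8593/60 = -143.22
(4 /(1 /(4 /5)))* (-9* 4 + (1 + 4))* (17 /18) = -4216 /45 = -93.69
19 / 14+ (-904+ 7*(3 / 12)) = -25225 / 28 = -900.89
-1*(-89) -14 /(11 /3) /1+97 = 2004 /11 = 182.18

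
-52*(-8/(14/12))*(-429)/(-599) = 1070784/4193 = 255.37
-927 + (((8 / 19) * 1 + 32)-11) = -17206 / 19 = -905.58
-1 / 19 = -0.05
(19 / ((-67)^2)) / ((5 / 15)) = 57 / 4489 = 0.01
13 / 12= 1.08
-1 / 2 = -0.50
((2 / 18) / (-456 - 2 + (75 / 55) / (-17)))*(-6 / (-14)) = -187 / 1798881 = -0.00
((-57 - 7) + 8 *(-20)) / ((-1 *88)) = 28 / 11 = 2.55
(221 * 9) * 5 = 9945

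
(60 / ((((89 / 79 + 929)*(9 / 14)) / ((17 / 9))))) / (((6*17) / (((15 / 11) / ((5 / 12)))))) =1106 / 181863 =0.01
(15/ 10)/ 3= 1/ 2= 0.50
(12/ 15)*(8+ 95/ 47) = 8.02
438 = 438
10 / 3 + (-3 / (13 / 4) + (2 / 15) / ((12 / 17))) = 3041 / 1170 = 2.60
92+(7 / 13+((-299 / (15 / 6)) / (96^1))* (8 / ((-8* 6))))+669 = 14259887 / 18720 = 761.75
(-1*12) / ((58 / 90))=-540 / 29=-18.62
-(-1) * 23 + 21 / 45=352 / 15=23.47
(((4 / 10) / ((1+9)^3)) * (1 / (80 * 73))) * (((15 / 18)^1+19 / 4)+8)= 0.00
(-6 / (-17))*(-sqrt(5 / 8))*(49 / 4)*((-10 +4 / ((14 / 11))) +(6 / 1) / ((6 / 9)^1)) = -315*sqrt(10) / 136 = -7.32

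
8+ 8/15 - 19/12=139/20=6.95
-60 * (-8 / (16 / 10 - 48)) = -300 / 29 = -10.34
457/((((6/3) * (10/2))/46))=10511/5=2102.20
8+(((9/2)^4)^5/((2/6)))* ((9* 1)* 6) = 984770902183615427185/524288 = 1878301433913451.06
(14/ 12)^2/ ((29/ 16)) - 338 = -88022/ 261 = -337.25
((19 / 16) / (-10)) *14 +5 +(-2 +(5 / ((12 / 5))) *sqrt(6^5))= 107 / 80 +75 *sqrt(6)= 185.05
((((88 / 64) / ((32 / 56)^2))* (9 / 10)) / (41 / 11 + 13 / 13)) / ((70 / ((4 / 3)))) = 2541 / 166400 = 0.02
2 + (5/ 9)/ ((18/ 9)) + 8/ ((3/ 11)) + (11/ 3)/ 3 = 197/ 6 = 32.83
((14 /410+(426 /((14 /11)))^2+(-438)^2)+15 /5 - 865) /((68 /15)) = 66841.70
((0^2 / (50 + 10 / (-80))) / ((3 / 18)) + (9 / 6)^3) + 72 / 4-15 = 51 / 8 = 6.38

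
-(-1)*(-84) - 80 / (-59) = -4876 / 59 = -82.64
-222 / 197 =-1.13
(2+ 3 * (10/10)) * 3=15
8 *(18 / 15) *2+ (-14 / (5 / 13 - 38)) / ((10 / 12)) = 19.65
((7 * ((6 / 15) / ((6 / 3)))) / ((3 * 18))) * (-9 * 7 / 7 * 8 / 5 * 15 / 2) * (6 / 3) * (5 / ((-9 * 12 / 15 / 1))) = 35 / 9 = 3.89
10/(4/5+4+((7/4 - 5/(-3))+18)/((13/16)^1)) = 975/3038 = 0.32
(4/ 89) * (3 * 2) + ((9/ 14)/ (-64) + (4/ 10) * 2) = 422491/ 398720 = 1.06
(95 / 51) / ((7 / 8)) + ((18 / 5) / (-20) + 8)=177587 / 17850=9.95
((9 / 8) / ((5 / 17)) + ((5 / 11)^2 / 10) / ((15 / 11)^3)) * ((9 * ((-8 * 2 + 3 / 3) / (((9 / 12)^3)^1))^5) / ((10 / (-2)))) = 69454318796800 / 177147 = 392071662.50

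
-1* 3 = -3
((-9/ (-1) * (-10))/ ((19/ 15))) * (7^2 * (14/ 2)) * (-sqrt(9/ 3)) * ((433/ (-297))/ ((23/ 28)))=-207926600 * sqrt(3)/ 4807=-74919.79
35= 35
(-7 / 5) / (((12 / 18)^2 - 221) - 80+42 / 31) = 1953 / 417385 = 0.00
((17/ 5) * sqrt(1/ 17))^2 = 17/ 25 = 0.68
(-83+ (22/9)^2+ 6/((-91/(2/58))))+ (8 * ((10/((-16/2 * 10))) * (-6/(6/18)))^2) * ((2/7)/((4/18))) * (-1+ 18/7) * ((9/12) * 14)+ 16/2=790.15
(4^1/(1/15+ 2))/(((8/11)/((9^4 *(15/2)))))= 16238475/124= 130955.44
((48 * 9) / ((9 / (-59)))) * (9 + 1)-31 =-28351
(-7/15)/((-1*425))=7/6375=0.00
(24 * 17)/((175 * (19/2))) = 816/3325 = 0.25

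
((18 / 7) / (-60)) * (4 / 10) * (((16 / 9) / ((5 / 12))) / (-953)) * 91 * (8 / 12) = 1664 / 357375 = 0.00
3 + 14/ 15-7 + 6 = 44/ 15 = 2.93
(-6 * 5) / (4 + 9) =-30 / 13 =-2.31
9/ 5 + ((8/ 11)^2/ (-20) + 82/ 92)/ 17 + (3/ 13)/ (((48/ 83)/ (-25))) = -399782257/ 49203440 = -8.13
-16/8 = -2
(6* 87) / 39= 174 / 13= 13.38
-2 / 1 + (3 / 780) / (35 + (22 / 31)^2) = -17740919 / 8870940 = -2.00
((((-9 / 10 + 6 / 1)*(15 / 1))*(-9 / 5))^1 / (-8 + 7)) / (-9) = -15.30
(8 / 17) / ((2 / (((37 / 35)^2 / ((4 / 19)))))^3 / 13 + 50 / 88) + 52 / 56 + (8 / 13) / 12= 96364398504441265801 / 53472354645693861150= 1.80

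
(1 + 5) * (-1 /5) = -6 /5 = -1.20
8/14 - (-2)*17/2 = 123/7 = 17.57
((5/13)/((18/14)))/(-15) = -7/351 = -0.02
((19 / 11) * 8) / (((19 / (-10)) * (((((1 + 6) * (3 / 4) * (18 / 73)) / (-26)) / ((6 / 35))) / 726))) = 2672384 / 147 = 18179.48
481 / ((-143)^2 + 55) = 481 / 20504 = 0.02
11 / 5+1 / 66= 2.22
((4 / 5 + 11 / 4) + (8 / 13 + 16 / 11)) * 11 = 16073 / 260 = 61.82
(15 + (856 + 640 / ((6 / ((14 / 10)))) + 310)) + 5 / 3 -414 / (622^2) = 257664537 / 193442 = 1332.00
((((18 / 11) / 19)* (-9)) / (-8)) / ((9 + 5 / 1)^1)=0.01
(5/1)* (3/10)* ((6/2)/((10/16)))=36/5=7.20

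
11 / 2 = 5.50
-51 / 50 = -1.02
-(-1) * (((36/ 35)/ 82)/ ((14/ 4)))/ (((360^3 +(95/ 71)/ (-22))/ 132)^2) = 0.00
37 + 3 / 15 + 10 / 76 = 7093 / 190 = 37.33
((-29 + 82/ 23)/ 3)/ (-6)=1.41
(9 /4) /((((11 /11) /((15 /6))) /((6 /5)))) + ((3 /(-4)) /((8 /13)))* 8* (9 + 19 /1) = -1065 /4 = -266.25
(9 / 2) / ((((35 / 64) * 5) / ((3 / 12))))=72 / 175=0.41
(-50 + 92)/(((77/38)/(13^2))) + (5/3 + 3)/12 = 693653/198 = 3503.30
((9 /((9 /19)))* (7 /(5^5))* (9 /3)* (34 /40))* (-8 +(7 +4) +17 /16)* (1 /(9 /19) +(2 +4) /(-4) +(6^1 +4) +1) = 6143137 /1200000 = 5.12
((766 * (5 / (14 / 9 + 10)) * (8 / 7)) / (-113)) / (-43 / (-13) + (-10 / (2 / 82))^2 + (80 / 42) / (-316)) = -8169390 / 409679681491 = -0.00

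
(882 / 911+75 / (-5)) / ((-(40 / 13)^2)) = 2160327 / 1457600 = 1.48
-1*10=-10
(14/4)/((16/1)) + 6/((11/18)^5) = 363924413/5153632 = 70.62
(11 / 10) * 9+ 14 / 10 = 113 / 10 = 11.30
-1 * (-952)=952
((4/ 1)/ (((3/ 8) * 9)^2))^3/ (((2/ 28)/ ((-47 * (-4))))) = 44157632512/ 387420489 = 113.98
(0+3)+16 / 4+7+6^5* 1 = 7790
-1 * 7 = -7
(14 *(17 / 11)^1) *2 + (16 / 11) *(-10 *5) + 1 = -313 / 11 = -28.45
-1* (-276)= 276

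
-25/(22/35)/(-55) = 175/242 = 0.72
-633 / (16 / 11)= -6963 / 16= -435.19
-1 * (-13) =13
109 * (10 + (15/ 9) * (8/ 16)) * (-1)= -7085/ 6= -1180.83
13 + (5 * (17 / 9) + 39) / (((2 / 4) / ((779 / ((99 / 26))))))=17673071 / 891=19835.10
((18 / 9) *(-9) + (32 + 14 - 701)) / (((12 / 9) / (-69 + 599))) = -535035 / 2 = -267517.50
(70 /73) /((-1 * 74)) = -0.01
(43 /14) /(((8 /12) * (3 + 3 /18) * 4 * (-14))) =-387 /14896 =-0.03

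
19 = 19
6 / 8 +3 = 15 / 4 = 3.75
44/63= 0.70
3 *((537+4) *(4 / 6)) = 1082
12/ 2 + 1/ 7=43/ 7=6.14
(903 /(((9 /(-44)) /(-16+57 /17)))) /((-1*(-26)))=1423730 /663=2147.41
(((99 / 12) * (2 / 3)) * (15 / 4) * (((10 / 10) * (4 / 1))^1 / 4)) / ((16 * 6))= 55 / 256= 0.21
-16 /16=-1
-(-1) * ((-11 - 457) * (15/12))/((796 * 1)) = -585/796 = -0.73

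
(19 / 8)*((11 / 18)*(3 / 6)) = 209 / 288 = 0.73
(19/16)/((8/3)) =57/128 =0.45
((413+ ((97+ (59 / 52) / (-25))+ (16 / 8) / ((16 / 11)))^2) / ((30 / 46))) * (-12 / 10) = -1567504777927 / 84500000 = -18550.35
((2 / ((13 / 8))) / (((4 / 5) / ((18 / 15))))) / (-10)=-0.18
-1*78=-78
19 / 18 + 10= 199 / 18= 11.06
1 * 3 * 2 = 6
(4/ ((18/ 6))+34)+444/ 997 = 107014/ 2991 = 35.78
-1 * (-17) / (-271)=-17 / 271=-0.06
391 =391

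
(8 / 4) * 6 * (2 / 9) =8 / 3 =2.67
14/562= 7/281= 0.02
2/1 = 2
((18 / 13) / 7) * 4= 72 / 91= 0.79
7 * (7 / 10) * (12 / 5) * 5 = 294 / 5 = 58.80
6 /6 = 1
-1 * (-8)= 8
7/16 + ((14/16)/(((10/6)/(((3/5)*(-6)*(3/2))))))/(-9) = 301/400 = 0.75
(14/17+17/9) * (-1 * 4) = -1660/153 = -10.85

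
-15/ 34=-0.44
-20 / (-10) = 2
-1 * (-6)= 6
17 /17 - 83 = -82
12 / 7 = 1.71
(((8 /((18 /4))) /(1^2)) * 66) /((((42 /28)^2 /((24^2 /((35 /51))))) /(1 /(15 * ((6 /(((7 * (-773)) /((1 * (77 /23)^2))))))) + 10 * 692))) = 36703214022656 /121275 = 302644518.84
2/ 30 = 1/ 15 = 0.07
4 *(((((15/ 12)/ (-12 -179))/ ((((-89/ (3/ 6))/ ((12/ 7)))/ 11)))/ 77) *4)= 120/ 832951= 0.00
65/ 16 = 4.06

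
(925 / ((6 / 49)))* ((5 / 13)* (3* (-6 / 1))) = -679875 / 13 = -52298.08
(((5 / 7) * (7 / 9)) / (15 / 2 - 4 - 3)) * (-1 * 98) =-980 / 9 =-108.89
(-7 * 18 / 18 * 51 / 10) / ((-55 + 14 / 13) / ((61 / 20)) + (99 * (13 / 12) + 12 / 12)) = -188734 / 478815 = -0.39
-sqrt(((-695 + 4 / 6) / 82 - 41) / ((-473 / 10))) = -sqrt(1914495) / 1353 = -1.02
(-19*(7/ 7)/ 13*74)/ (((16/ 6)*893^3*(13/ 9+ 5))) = -0.00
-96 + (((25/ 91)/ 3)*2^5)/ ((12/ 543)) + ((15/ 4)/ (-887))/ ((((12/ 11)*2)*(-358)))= 101533443239/ 2774081856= 36.60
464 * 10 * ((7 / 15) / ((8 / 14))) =11368 / 3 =3789.33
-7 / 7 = -1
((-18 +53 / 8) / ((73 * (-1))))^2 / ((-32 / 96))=-24843 / 341056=-0.07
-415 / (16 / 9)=-3735 / 16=-233.44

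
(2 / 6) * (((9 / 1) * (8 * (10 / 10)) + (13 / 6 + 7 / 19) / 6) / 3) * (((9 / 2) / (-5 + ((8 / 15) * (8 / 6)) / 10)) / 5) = -247685 / 168568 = -1.47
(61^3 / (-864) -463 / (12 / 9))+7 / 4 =-525493 / 864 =-608.21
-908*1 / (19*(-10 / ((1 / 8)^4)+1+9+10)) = 227 / 194465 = 0.00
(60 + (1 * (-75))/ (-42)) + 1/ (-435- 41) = 29409/ 476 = 61.78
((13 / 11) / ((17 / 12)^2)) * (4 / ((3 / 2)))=4992 / 3179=1.57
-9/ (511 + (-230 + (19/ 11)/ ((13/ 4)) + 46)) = -1287/ 46837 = -0.03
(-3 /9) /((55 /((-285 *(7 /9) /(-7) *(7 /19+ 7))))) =-140 /99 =-1.41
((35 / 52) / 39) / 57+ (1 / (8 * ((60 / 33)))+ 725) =3352603289 / 4623840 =725.07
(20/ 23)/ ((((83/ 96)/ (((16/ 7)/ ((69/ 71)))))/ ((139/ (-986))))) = -50529280/ 151523057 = -0.33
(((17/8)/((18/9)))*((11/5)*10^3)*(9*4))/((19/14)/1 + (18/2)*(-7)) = -1178100/863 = -1365.12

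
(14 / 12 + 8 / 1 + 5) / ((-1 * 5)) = -17 / 6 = -2.83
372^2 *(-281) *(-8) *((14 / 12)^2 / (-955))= -423424288 / 955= -443376.22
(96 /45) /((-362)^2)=8 /491415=0.00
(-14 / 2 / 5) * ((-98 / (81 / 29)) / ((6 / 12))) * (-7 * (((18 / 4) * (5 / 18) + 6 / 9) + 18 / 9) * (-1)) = 3272563 / 1215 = 2693.47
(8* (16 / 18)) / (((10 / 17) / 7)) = 3808 / 45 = 84.62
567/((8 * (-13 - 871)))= -567/7072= -0.08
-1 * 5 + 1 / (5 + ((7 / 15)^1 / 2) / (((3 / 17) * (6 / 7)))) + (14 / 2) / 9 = -129394 / 31797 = -4.07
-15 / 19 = -0.79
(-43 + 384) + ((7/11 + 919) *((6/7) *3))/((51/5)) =749849/1309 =572.84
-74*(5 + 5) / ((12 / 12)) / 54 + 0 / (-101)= -370 / 27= -13.70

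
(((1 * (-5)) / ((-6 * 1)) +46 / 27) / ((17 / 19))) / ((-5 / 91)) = -236873 / 4590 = -51.61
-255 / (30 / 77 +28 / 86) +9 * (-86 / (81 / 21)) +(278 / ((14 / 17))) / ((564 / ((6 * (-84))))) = -858.87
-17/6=-2.83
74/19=3.89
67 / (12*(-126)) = -0.04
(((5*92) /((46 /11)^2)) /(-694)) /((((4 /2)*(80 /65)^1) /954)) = -14.69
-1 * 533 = -533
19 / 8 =2.38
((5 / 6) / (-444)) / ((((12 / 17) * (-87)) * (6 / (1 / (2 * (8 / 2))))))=85 / 133498368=0.00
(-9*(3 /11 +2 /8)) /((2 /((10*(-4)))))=1035 /11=94.09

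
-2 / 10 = -1 / 5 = -0.20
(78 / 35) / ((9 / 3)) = 26 / 35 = 0.74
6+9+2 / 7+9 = 170 / 7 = 24.29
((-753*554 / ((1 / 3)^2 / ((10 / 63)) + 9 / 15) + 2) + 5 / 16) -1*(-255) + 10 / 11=-733614309 / 2288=-320635.62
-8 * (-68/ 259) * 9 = 4896/ 259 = 18.90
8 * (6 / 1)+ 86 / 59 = 2918 / 59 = 49.46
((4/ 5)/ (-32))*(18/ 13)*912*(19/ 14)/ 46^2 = -9747/ 481390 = -0.02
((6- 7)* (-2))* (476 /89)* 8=7616 /89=85.57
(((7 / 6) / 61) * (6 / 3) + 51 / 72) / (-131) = -1093 / 191784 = -0.01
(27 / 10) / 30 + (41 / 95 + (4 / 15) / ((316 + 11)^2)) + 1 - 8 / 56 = 5882281859 / 4266467100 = 1.38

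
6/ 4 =3/ 2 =1.50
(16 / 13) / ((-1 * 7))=-16 / 91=-0.18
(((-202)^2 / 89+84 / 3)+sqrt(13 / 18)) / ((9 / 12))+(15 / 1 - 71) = 2 * sqrt(26) / 9+52744 / 89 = 593.76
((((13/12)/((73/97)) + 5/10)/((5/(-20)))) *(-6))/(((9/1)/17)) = 57766/657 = 87.92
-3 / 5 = -0.60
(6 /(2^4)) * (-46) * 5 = -86.25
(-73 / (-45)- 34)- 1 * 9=-1862 / 45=-41.38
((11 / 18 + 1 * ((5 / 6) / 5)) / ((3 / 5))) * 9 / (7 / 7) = 35 / 3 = 11.67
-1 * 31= -31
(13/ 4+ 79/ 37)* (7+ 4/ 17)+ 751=1987547/ 2516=789.96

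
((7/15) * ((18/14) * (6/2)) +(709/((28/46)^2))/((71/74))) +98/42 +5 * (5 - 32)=194500301/104370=1863.57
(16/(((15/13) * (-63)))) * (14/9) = -416/1215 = -0.34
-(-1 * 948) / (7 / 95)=90060 / 7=12865.71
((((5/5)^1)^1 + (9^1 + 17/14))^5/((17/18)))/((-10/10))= -858500933013/4571504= -187793.98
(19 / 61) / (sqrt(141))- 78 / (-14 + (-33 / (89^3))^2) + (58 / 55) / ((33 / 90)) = 19 * sqrt(141) / 8601 + 7111802273272938 / 841886306756165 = 8.47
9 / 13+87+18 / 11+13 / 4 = 52955 / 572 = 92.58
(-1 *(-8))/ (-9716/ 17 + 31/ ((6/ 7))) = -0.01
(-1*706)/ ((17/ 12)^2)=-101664/ 289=-351.78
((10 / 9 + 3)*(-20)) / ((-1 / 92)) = 68080 / 9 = 7564.44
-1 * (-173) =173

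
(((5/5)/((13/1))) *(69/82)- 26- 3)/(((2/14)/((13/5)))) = -43183/82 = -526.62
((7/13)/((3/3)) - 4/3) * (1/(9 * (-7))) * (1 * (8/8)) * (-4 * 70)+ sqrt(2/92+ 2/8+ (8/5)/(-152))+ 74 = sqrt(4988355)/4370+ 24734/351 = 70.98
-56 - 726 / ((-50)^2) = -70363 / 1250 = -56.29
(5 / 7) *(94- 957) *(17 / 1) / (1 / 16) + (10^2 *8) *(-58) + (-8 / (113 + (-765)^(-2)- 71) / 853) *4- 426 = -31480060374820186 / 146763901921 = -214494.57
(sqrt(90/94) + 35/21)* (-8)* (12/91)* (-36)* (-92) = -529920/91 - 953856* sqrt(235)/4277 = -9242.13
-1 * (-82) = 82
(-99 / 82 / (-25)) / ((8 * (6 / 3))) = 99 / 32800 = 0.00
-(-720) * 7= 5040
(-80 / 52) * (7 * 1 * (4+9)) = -140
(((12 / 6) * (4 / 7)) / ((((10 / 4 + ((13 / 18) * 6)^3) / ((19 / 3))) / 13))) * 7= 35568 / 4529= 7.85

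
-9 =-9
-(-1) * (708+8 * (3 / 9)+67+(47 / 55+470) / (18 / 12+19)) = 800.64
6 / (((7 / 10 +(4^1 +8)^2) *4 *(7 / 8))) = 120 / 10129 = 0.01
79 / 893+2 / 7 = 2339 / 6251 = 0.37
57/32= 1.78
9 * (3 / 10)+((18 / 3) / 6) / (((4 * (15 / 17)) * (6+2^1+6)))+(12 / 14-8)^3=-2977607 / 8232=-361.71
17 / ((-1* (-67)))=17 / 67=0.25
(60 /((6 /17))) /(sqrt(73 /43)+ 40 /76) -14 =78.93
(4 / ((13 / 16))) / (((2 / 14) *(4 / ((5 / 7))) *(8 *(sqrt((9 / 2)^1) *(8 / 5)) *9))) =25 *sqrt(2) / 1404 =0.03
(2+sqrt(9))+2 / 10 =26 / 5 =5.20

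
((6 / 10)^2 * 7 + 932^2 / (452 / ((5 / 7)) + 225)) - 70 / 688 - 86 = 929.04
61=61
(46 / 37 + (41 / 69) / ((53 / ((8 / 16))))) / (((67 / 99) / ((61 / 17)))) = 680315493 / 102744634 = 6.62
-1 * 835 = -835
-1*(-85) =85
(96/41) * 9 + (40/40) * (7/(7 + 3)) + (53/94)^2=40015331/1811380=22.09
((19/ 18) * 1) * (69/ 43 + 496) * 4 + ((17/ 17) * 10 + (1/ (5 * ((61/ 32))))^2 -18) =75349716038/ 36000675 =2093.01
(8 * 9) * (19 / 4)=342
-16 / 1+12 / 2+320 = 310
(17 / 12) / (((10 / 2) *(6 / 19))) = 0.90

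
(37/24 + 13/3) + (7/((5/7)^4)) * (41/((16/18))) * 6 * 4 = 148872167/5000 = 29774.43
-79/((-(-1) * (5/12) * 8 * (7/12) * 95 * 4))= -711/6650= -0.11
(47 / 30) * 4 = 94 / 15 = 6.27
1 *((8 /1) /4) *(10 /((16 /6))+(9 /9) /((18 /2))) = 139 /18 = 7.72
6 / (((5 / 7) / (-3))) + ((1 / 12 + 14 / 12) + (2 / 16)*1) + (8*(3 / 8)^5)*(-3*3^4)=-783181 / 20480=-38.24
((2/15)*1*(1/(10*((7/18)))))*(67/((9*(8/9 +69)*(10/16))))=3216/550375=0.01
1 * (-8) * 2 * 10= -160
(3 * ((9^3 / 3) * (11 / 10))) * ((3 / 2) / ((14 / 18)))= 216513 / 140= 1546.52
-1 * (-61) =61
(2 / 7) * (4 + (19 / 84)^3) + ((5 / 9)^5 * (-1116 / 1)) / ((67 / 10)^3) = 0.95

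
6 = 6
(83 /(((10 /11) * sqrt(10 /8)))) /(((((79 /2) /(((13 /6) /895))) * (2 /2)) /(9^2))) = 320463 * sqrt(5) /1767625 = 0.41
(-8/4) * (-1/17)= 2/17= 0.12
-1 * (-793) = 793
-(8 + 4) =-12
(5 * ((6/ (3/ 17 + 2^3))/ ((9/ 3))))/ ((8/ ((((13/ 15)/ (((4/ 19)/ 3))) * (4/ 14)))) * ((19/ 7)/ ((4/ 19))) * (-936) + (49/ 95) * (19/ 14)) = -1700/ 38029427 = -0.00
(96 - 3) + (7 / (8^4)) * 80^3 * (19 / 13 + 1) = 29209 / 13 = 2246.85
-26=-26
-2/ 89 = -0.02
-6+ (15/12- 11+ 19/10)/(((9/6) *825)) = -148657/24750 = -6.01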